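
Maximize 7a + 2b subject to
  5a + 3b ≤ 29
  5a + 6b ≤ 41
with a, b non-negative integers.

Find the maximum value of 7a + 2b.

Relaxing integrality, the LP optimum is 40.60 at (a,b) = (5.8, 0), which is not an integer point.
(a,b)=(5,1): 5·5+3·1=28≤29, 5·5+6·1=31≤41, objective 37.
(a,b)=(5,0): 5·5+3·0=25≤29, 5·5+6·0=25≤41, objective 35.
(a,b)=(4,2): 5·4+3·2=26≤29, 5·4+6·2=32≤41, objective 32.
No feasible integer point exceeds 37.

37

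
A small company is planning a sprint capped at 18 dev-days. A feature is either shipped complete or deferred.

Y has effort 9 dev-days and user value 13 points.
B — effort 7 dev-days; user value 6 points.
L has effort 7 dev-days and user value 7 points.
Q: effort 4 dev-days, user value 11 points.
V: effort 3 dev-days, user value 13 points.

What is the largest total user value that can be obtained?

37

This is a 0-1 knapsack instance.
Allowing fractional choices, the relaxed optimum would be about 39.0, but features are indivisible.
L + Q + V: effort 7 + 4 + 3 = 14 ≤ 18, user value 7 + 11 + 13 = 31.
Y + Q + V: effort 9 + 4 + 3 = 16 ≤ 18, user value 13 + 11 + 13 = 37.
Best is Y, Q, and V with total user value 37.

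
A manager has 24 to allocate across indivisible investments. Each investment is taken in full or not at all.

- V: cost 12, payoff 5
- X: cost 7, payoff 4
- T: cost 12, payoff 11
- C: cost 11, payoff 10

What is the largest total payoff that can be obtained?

21

V + T: cost 12 + 12 = 24 ≤ 24, payoff 5 + 11 = 16.
T + C: cost 12 + 11 = 23 ≤ 24, payoff 11 + 10 = 21.
X + T: cost 7 + 12 = 19 ≤ 24, payoff 4 + 11 = 15.
Best is T and C with total payoff 21.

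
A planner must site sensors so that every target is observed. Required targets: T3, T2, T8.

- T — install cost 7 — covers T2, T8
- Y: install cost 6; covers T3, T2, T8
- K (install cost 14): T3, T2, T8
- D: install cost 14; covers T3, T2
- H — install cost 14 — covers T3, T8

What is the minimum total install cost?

6

Y alone covers T3, T2, T8 — every target.
Total install cost: 6.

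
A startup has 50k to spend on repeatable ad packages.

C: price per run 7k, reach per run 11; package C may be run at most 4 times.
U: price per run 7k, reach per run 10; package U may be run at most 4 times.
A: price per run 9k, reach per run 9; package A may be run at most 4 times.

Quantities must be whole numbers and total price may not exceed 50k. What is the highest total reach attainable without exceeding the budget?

74

This is a bounded integer knapsack.
C has the best ratio (11/7); taking only C gives at most 4×11 = 44 (stopped by the supply cap of 4).
Mixing does better — 4×C and 3×U: price 49 ≤ 50, reach 4·11 + 3·10 = 74.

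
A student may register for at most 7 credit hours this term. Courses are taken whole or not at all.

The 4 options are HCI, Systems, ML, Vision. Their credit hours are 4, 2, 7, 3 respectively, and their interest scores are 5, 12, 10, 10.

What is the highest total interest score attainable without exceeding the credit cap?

Take Systems and Vision: credit hours 2 + 3 = 5 ≤ 7, interest score 12 + 10 = 22.
No other feasible combination does better.

22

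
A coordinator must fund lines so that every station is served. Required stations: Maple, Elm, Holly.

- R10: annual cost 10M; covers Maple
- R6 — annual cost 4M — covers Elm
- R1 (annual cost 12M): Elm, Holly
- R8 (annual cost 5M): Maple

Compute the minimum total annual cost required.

This is a weighted set-cover instance.
The greedy cost-per-new-station heuristic would pick R6, R8, and R1 for 21, but a cheaper cover exists.
Choose R1 and R8: together they cover Maple, Elm, Holly — every station.
Total annual cost: 12 + 5 = 17.
No cover costs less than 17.

17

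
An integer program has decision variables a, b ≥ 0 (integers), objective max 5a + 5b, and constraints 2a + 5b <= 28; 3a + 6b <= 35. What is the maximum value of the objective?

55

Relaxing integrality, the LP optimum is 58.33 at (a,b) = (11.7, 0), which is not an integer point.
(a,b)=(11,0) is feasible, giving 55.
(a,b)=(10,0) is feasible, giving 50.
No feasible integer point exceeds 55.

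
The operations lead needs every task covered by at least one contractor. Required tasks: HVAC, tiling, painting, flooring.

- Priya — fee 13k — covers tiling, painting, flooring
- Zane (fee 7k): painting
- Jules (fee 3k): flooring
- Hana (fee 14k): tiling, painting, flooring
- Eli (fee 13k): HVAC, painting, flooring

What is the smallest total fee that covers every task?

This is an integer covering problem.
The greedy cost-per-new-task heuristic would pick Jules, Priya, and Eli for 29, but a cheaper cover exists.
Choose Priya and Eli: together they cover HVAC, tiling, painting, flooring — every task.
Total fee: 13 + 13 = 26.
No cover costs less than 26.

26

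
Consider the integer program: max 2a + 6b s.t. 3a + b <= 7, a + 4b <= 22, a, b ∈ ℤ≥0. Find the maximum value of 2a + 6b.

(a,b)=(0,5) is feasible, giving 30.
(a,b)=(1,4) is feasible, giving 26.
(a,b)=(0,4) is feasible, giving 24.
Maximum is 30 at (a,b)=(0,5).

30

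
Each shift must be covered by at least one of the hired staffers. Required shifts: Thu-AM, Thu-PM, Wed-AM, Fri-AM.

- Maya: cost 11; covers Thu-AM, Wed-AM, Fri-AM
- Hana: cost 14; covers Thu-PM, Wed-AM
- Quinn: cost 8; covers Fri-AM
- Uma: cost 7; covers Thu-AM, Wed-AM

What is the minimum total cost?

The greedy cost-per-new-shift heuristic would pick Uma, Quinn, and Hana for 29, but a cheaper cover exists.
Choose Maya and Hana: together they cover Thu-AM, Thu-PM, Wed-AM, Fri-AM — every shift.
Total cost: 11 + 14 = 25.
No cover costs less than 25.

25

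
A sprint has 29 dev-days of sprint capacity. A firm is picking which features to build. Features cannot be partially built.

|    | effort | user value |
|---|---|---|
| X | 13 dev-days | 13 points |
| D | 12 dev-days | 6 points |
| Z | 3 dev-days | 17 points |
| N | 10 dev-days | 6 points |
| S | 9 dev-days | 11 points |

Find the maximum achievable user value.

X + Z + N: effort 13 + 3 + 10 = 26 ≤ 29, user value 13 + 17 + 6 = 36.
X + Z + S: effort 13 + 3 + 9 = 25 ≤ 29, user value 13 + 17 + 11 = 41.
Best is X, Z, and S with total user value 41.

41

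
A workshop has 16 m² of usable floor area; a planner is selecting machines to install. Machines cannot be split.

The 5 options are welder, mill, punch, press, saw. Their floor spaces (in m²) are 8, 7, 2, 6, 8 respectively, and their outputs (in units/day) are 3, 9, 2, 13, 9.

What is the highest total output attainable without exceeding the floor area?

Allowing fractional choices, the relaxed optimum would be about 25.4, but machines are indivisible.
punch + press + saw: floor space 2 + 6 + 8 = 16 ≤ 16, output 2 + 13 + 9 = 24.
mill + punch + press: floor space 7 + 2 + 6 = 15 ≤ 16, output 9 + 2 + 13 = 24.
mill + press: floor space 7 + 6 = 13 ≤ 16, output 9 + 13 = 22.
The maximum output is 24; one optimal choice is mill, punch, and press.

24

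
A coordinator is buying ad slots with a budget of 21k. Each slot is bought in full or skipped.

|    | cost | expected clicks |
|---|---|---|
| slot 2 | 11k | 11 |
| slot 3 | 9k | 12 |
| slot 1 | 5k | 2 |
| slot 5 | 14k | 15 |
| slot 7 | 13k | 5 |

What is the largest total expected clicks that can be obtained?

Allowing fractional choices, the relaxed optimum would be about 24.9, but ad slots are indivisible.
slot 5: cost 14 ≤ 21, expected clicks 15.
slot 2 + slot 3: cost 11 + 9 = 20 ≤ 21, expected clicks 11 + 12 = 23.
slot 1 + slot 5: cost 5 + 14 = 19 ≤ 21, expected clicks 2 + 15 = 17.
Best is slot 2 and slot 3 with total expected clicks 23.

23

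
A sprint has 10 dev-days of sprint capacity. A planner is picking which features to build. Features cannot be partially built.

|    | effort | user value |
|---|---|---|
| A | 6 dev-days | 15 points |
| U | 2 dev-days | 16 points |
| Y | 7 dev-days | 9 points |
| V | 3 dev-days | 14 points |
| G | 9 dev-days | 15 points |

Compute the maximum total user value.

A + U: effort 6 + 2 = 8 ≤ 10, user value 15 + 16 = 31.
U + V: effort 2 + 3 = 5 ≤ 10, user value 16 + 14 = 30.
A + V: effort 6 + 3 = 9 ≤ 10, user value 15 + 14 = 29.
Best is A and U with total user value 31.

31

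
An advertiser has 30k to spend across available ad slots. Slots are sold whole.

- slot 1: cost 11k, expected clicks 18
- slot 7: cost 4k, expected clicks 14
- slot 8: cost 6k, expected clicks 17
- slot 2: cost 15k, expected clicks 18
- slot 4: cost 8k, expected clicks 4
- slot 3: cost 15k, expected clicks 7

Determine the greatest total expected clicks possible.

This is a 0-1 knapsack instance.
Take slot 1, slot 7, slot 8, and slot 4: cost 11 + 4 + 6 + 8 = 29 ≤ 30, expected clicks 18 + 14 + 17 + 4 = 53.
No other feasible combination does better.

53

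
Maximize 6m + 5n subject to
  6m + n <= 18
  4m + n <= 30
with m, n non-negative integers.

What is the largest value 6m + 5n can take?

(m,n)=(0,18) is feasible, giving 90.
(m,n)=(0,17) is feasible, giving 85.
Maximum is 90 at (m,n)=(0,18).

90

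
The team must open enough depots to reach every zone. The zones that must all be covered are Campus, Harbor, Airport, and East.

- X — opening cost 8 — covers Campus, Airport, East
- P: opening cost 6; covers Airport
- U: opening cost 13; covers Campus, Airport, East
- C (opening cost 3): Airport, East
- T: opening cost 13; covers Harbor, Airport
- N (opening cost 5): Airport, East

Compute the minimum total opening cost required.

21

Choose X and T: together they cover Campus, Harbor, Airport, East — every zone.
Total opening cost: 8 + 13 = 21.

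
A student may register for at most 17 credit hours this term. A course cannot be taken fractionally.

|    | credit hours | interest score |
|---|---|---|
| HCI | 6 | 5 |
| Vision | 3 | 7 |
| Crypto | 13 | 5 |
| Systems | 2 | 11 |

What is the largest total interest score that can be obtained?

HCI + Vision + Systems: credit hours 6 + 3 + 2 = 11 ≤ 17, interest score 5 + 7 + 11 = 23.
Vision + Systems: credit hours 3 + 2 = 5 ≤ 17, interest score 7 + 11 = 18.
HCI + Systems: credit hours 6 + 2 = 8 ≤ 17, interest score 5 + 11 = 16.
Best is HCI, Vision, and Systems with total interest score 23.

23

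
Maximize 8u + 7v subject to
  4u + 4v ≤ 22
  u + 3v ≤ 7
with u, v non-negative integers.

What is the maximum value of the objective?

(u,v)=(5,0) is feasible, giving 40.
(u,v)=(4,1) is feasible, giving 39.
(u,v)=(4,0) is feasible, giving 32.
No feasible integer point exceeds 40.

40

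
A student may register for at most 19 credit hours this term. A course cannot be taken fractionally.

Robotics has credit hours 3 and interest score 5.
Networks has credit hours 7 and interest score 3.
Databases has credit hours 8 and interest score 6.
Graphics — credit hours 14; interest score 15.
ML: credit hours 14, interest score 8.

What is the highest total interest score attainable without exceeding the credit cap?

This is an integer program with binary decision variables.
Allowing fractional choices, the relaxed optimum would be about 21.5, but courses are indivisible.
Graphics: credit hours 14 ≤ 19, interest score 15.
Robotics + Networks + Databases: credit hours 3 + 7 + 8 = 18 ≤ 19, interest score 5 + 3 + 6 = 14.
Robotics + Graphics: credit hours 3 + 14 = 17 ≤ 19, interest score 5 + 15 = 20.
Best is Robotics and Graphics with total interest score 20.

20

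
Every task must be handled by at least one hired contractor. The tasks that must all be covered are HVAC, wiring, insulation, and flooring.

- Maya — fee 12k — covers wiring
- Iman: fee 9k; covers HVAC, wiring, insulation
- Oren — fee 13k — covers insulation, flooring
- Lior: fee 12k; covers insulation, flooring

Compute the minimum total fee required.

21

This is an integer covering problem.
Choose Iman and Lior: together they cover HVAC, wiring, insulation, flooring — every task.
Total fee: 9 + 12 = 21.
No cover costs less than 21.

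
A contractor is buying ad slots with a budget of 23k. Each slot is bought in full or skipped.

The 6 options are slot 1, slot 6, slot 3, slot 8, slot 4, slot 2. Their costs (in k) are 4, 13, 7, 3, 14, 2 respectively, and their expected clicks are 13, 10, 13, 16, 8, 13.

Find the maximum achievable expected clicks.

slot 1 + slot 3 + slot 8 + slot 2: cost 4 + 7 + 3 + 2 = 16 ≤ 23, expected clicks 13 + 13 + 16 + 13 = 55.
slot 1 + slot 6 + slot 8 + slot 2: cost 4 + 13 + 3 + 2 = 22 ≤ 23, expected clicks 13 + 10 + 16 + 13 = 52.
Best is slot 1, slot 3, slot 8, and slot 2 with total expected clicks 55.

55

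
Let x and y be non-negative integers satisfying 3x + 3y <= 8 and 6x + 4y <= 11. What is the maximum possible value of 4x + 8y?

16

The continuous relaxation peaks at (0, 2.67) with value 21.33; rounding to a feasible lattice point costs some objective.
(x,y)=(0,2) is feasible, giving 16.
(x,y)=(1,1) is feasible, giving 12.
(x,y)=(0,1) is feasible, giving 8.
The best lattice point is (0,2), giving 16.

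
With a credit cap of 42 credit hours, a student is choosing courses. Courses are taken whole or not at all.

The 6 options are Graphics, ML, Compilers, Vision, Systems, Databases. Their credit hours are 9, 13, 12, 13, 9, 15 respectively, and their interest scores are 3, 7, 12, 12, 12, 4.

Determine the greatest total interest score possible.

36

This is a 0-1 knapsack instance.
Take Compilers, Vision, and Systems: credit hours 12 + 13 + 9 = 34 ≤ 42, interest score 12 + 12 + 12 = 36.
No other feasible combination does better.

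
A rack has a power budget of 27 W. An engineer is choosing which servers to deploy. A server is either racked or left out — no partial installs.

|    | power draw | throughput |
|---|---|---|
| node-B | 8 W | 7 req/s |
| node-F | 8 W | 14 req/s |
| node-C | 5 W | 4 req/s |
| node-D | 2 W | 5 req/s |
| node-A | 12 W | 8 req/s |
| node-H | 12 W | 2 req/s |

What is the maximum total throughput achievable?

31

node-B + node-F + node-C + node-D: power draw 8 + 8 + 5 + 2 = 23 ≤ 27, throughput 7 + 14 + 4 + 5 = 30.
node-F + node-C + node-D + node-A: power draw 8 + 5 + 2 + 12 = 27 ≤ 27, throughput 14 + 4 + 5 + 8 = 31.
Best is node-F, node-C, node-D, and node-A with total throughput 31.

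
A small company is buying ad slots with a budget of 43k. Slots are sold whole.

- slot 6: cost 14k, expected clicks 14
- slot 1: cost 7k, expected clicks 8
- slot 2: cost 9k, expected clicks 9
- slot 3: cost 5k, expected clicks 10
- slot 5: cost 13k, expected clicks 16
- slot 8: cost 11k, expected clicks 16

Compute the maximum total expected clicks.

56

Allowing fractional choices, the relaxed optimum would be about 57.0, but ad slots are indivisible.
slot 2 + slot 3 + slot 5 + slot 8: cost 9 + 5 + 13 + 11 = 38 ≤ 43, expected clicks 9 + 10 + 16 + 16 = 51.
slot 6 + slot 3 + slot 5 + slot 8: cost 14 + 5 + 13 + 11 = 43 ≤ 43, expected clicks 14 + 10 + 16 + 16 = 56.
Best is slot 6, slot 3, slot 5, and slot 8 with total expected clicks 56.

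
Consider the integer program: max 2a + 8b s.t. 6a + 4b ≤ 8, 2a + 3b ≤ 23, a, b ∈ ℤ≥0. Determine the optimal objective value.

(a,b)=(0,2) is feasible, giving 16.
(a,b)=(0,1) is feasible, giving 8.
The best lattice point is (0,2), giving 16.

16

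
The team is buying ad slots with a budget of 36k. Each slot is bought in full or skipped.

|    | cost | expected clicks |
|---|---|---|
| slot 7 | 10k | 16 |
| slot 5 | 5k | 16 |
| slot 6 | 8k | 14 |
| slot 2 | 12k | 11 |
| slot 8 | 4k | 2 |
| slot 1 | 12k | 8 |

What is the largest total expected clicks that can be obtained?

Treat it as a binary knapsack problem.
slot 7 + slot 5 + slot 6 + slot 2: cost 10 + 5 + 8 + 12 = 35 ≤ 36, expected clicks 16 + 16 + 14 + 11 = 57.
slot 7 + slot 5 + slot 6 + slot 8: cost 10 + 5 + 8 + 4 = 27 ≤ 36, expected clicks 16 + 16 + 14 + 2 = 48.
slot 7 + slot 5 + slot 6 + slot 1: cost 10 + 5 + 8 + 12 = 35 ≤ 36, expected clicks 16 + 16 + 14 + 8 = 54.
Best is slot 7, slot 5, slot 6, and slot 2 with total expected clicks 57.

57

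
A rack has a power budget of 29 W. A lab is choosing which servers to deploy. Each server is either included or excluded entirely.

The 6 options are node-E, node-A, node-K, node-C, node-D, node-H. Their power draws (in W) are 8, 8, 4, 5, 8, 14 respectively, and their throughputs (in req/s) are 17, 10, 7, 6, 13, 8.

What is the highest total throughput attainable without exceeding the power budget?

This is an integer program with binary decision variables.
node-E + node-A + node-K + node-D: power draw 8 + 8 + 4 + 8 = 28 ≤ 29, throughput 17 + 10 + 7 + 13 = 47.
node-E + node-K + node-C + node-D: power draw 8 + 4 + 5 + 8 = 25 ≤ 29, throughput 17 + 7 + 6 + 13 = 43.
node-E + node-A + node-C + node-D: power draw 8 + 8 + 5 + 8 = 29 ≤ 29, throughput 17 + 10 + 6 + 13 = 46.
Best is node-E, node-A, node-K, and node-D with total throughput 47.

47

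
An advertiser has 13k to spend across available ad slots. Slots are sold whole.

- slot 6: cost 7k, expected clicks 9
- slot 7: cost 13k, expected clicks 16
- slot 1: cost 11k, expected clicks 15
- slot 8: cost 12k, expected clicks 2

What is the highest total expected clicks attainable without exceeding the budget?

slot 7: cost 13 ≤ 13, expected clicks 16.
slot 1: cost 11 ≤ 13, expected clicks 15.
Best is slot 7 with total expected clicks 16.

16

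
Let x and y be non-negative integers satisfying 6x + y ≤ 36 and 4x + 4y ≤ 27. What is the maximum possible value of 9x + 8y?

(x,y)=(6,0): 6·6+1·0=36≤36, 4·6+4·0=24≤27, objective 54.
(x,y)=(5,1): 6·5+1·1=31≤36, 4·5+4·1=24≤27, objective 53.
(x,y)=(5,0): 6·5+1·0=30≤36, 4·5+4·0=20≤27, objective 45.
The best lattice point is (6,0), giving 54.

54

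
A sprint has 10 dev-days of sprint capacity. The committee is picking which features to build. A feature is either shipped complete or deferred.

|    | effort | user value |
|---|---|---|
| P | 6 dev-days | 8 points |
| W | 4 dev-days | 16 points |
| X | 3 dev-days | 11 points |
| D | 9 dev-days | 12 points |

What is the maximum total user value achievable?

27

Allowing fractional choices, the relaxed optimum would be about 31.0, but features are indivisible.
W + X: effort 4 + 3 = 7 ≤ 10, user value 16 + 11 = 27.
P + W: effort 6 + 4 = 10 ≤ 10, user value 8 + 16 = 24.
Best is W and X with total user value 27.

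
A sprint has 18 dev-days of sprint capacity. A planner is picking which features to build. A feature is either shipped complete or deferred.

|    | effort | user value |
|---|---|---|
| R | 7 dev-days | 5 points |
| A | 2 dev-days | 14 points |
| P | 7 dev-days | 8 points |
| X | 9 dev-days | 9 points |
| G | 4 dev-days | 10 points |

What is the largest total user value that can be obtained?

A + P + X: effort 2 + 7 + 9 = 18 ≤ 18, user value 14 + 8 + 9 = 31.
A + X + G: effort 2 + 9 + 4 = 15 ≤ 18, user value 14 + 9 + 10 = 33.
A + P + G: effort 2 + 7 + 4 = 13 ≤ 18, user value 14 + 8 + 10 = 32.
Best is A, X, and G with total user value 33.

33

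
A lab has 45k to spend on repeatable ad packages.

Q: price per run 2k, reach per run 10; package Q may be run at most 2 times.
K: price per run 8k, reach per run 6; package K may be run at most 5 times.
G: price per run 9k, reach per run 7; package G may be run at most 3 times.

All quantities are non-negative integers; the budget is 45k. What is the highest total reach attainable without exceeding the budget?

51

Q has the best ratio (10/2); taking only Q gives at most 2×10 = 20 (stopped by the supply cap of 2).
Mixing does better — 2×Q, 4×K, and 1×G: price 45 ≤ 45, reach 2·10 + 4·6 + 1·7 = 51.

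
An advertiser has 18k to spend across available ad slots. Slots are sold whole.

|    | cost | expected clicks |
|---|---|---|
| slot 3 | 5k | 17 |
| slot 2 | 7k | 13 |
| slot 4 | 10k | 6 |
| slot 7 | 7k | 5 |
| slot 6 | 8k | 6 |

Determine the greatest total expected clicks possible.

30

Treat it as a binary knapsack problem.
Take slot 3 and slot 2: cost 5 + 7 = 12 ≤ 18, expected clicks 17 + 13 = 30.
No other feasible combination does better.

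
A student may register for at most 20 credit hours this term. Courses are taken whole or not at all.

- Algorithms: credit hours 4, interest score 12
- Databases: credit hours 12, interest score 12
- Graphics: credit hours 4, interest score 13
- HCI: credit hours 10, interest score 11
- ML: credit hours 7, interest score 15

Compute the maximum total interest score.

40

Allowing fractional choices, the relaxed optimum would be about 45.5, but courses are indivisible.
Algorithms + Graphics + ML: credit hours 4 + 4 + 7 = 15 ≤ 20, interest score 12 + 13 + 15 = 40.
Algorithms + Graphics + HCI: credit hours 4 + 4 + 10 = 18 ≤ 20, interest score 12 + 13 + 11 = 36.
Algorithms + Databases + Graphics: credit hours 4 + 12 + 4 = 20 ≤ 20, interest score 12 + 12 + 13 = 37.
Best is Algorithms, Graphics, and ML with total interest score 40.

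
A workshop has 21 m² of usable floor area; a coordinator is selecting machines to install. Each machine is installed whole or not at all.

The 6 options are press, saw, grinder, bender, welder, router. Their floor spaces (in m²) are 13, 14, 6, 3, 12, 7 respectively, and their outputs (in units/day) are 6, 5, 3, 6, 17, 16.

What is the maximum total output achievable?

33

Allowing fractional choices, the relaxed optimum would be about 37.6, but machines are indivisible.
grinder + bender + router: floor space 6 + 3 + 7 = 16 ≤ 21, output 3 + 6 + 16 = 25.
welder + router: floor space 12 + 7 = 19 ≤ 21, output 17 + 16 = 33.
grinder + bender + welder: floor space 6 + 3 + 12 = 21 ≤ 21, output 3 + 6 + 17 = 26.
Best is welder and router with total output 33.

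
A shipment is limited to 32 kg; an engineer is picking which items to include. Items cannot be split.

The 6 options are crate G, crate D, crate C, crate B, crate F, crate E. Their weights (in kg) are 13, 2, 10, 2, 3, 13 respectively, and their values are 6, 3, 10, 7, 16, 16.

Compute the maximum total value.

Treat it as a binary knapsack problem.
Take crate D, crate C, crate B, crate F, and crate E: weight 2 + 10 + 2 + 3 + 13 = 30 ≤ 32, value 3 + 10 + 7 + 16 + 16 = 52.
No other feasible combination does better.

52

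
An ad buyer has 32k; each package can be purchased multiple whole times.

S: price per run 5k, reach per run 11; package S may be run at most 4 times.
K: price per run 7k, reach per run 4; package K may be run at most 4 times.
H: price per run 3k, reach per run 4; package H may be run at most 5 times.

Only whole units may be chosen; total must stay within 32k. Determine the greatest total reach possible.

60

Take 4×S and 4×H: price 32 ≤ 32, reach 4·11 + 4·4 = 60.
S has the best ratio (11/5) and is taken to its limit of 4; remaining capacity is filled optimally with the others.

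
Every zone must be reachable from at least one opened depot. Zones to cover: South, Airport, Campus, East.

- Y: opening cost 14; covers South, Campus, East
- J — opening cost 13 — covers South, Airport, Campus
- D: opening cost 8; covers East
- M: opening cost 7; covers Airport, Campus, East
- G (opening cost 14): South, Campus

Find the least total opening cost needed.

Choose J and M: together they cover South, Airport, Campus, East — every zone.
Total opening cost: 13 + 7 = 20.
No cover costs less than 20.

20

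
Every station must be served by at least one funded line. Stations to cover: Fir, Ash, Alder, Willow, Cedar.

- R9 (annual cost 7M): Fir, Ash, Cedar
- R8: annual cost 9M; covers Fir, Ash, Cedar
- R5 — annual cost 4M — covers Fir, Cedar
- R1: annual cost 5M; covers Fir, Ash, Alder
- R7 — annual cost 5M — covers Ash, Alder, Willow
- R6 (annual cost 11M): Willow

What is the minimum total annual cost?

This is an integer covering problem.
The greedy cost-per-new-station heuristic would pick R1, R5, and R7 for 14, but a cheaper cover exists.
Choose R5 and R7: together they cover Fir, Ash, Alder, Willow, Cedar — every station.
Total annual cost: 4 + 5 = 9.
No cover costs less than 9.

9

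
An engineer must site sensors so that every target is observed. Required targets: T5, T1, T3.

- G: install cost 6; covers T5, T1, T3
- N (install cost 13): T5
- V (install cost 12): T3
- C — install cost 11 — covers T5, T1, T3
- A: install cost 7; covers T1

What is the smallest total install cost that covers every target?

6

G alone covers T5, T1, T3 — every target.
Total install cost: 6.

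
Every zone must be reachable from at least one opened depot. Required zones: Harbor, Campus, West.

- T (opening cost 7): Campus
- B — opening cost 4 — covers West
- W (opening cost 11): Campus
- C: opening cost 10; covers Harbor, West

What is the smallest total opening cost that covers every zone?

17

The greedy cost-per-new-zone heuristic would pick B, T, and C for 21, but a cheaper cover exists.
Choose T and C: together they cover Harbor, Campus, West — every zone.
Total opening cost: 7 + 10 = 17.
No cover costs less than 17.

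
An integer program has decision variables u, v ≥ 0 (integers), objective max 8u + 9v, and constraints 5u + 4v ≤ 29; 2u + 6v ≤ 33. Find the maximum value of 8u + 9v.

(u,v)=(1,5) is feasible, giving 53.
(u,v)=(2,4) is feasible, giving 52.
(u,v)=(0,5) is feasible, giving 45.
(u,v)=(1,4) is feasible, giving 44.
No feasible integer point exceeds 53.

53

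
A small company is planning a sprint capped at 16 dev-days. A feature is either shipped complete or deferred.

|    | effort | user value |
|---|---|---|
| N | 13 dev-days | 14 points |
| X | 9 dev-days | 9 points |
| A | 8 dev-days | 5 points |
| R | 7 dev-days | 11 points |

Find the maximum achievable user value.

20

Allowing fractional choices, the relaxed optimum would be about 20.7, but features are indivisible.
X + R: effort 9 + 7 = 16 ≤ 16, user value 9 + 11 = 20.
A + R: effort 8 + 7 = 15 ≤ 16, user value 5 + 11 = 16.
N: effort 13 ≤ 16, user value 14.
Best is X and R with total user value 20.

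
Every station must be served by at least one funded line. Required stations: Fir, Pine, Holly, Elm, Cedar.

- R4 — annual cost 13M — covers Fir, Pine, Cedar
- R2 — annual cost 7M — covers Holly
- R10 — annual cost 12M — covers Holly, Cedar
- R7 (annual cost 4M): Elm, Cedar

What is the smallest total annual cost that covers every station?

24

Choose R4, R2, and R7: together they cover Fir, Pine, Holly, Elm, Cedar — every station.
Total annual cost: 13 + 7 + 4 = 24.
No cover costs less than 24.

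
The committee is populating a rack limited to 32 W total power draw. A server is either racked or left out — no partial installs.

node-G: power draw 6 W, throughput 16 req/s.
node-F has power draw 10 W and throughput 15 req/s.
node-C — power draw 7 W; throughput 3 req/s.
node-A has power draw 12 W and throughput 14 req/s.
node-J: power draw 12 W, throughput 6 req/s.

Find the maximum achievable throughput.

45

Treat it as a binary knapsack problem.
Allowing fractional choices, the relaxed optimum would be about 47.0, but servers are indivisible.
node-G + node-A + node-J: power draw 6 + 12 + 12 = 30 ≤ 32, throughput 16 + 14 + 6 = 36.
node-G + node-F + node-J: power draw 6 + 10 + 12 = 28 ≤ 32, throughput 16 + 15 + 6 = 37.
node-G + node-F + node-A: power draw 6 + 10 + 12 = 28 ≤ 32, throughput 16 + 15 + 14 = 45.
Best is node-G, node-F, and node-A with total throughput 45.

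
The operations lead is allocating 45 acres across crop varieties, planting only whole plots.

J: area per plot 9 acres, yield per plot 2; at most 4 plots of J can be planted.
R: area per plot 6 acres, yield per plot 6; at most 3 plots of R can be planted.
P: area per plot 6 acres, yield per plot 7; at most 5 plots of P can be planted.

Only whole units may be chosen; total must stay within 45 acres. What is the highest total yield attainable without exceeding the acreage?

This is a bounded integer knapsack.
Take 2×R and 5×P: area 42 ≤ 45, yield 2·6 + 5·7 = 47.
P has the best ratio (7/6) and is taken to its limit of 5; remaining capacity is filled optimally with the others.

47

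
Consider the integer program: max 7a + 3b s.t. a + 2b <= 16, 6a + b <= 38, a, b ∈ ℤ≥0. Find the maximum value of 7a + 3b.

(a,b)=(5,5): 1·5+2·5=15≤16, 6·5+1·5=35≤38, objective 50.
(a,b)=(5,4): 1·5+2·4=13≤16, 6·5+1·4=34≤38, objective 47.
(a,b)=(4,6): 1·4+2·6=16≤16, 6·4+1·6=30≤38, objective 46.
(a,b)=(4,5): 1·4+2·5=14≤16, 6·4+1·5=29≤38, objective 43.
Maximum is 50 at (a,b)=(5,5).

50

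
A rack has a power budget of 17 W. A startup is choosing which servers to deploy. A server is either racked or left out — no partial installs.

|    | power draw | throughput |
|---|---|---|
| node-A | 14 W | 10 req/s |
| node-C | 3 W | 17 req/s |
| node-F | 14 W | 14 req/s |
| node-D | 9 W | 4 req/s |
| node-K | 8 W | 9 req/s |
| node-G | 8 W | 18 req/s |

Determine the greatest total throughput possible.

35

Treat it as a binary knapsack problem.
Allowing fractional choices, the relaxed optimum would be about 41.8, but servers are indivisible.
node-K + node-G: power draw 8 + 8 = 16 ≤ 17, throughput 9 + 18 = 27.
node-C + node-G: power draw 3 + 8 = 11 ≤ 17, throughput 17 + 18 = 35.
node-C + node-F: power draw 3 + 14 = 17 ≤ 17, throughput 17 + 14 = 31.
Best is node-C and node-G with total throughput 35.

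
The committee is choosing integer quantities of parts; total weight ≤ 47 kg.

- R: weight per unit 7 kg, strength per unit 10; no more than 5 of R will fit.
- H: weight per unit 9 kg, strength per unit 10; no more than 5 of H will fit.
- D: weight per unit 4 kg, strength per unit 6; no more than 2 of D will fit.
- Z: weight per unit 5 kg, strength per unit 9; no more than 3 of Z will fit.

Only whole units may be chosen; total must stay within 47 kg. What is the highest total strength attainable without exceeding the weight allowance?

Z has the best ratio (9/5); taking only Z gives at most 3×9 = 27 (stopped by the supply cap of 3).
Mixing does better — 4×R, 1×D, and 3×Z: weight 47 ≤ 47, strength 4·10 + 1·6 + 3·9 = 73.

73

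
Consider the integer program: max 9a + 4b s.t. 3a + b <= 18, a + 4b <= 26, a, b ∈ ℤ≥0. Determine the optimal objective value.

(a,b)=(5,3): 3·5+1·3=18≤18, 1·5+4·3=17≤26, objective 57.
(a,b)=(4,5): 3·4+1·5=17≤18, 1·4+4·5=24≤26, objective 56.
(a,b)=(5,2): 3·5+1·2=17≤18, 1·5+4·2=13≤26, objective 53.
(a,b)=(4,4): 3·4+1·4=16≤18, 1·4+4·4=20≤26, objective 52.
The best lattice point is (5,3), giving 57.

57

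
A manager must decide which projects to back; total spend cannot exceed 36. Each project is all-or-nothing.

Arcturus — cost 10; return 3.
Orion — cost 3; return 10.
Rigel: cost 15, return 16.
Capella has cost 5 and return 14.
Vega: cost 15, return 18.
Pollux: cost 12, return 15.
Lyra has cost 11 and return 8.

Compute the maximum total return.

Take Orion, Capella, Vega, and Pollux: cost 3 + 5 + 15 + 12 = 35 ≤ 36, return 10 + 14 + 18 + 15 = 57.
No other feasible combination does better.

57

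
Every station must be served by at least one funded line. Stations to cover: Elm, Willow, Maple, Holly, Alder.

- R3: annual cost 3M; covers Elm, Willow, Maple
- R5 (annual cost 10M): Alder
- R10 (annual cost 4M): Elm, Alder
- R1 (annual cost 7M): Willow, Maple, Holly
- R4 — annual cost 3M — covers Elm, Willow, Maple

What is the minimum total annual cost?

The greedy cost-per-new-station heuristic would pick R3, R10, and R1 for 14, but a cheaper cover exists.
Choose R10 and R1: together they cover Elm, Willow, Maple, Holly, Alder — every station.
Total annual cost: 4 + 7 = 11.
No cover costs less than 11.

11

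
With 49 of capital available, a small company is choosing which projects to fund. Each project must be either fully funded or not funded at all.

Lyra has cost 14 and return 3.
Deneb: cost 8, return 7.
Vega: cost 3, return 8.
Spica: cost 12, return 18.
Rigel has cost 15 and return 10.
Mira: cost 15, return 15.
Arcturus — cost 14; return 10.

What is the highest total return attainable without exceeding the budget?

51

Allowing fractional choices, the relaxed optimum would be about 55.9, but projects are indivisible.
Vega + Spica + Rigel + Mira: cost 3 + 12 + 15 + 15 = 45 ≤ 49, return 8 + 18 + 10 + 15 = 51.
Vega + Spica + Mira + Arcturus: cost 3 + 12 + 15 + 14 = 44 ≤ 49, return 8 + 18 + 15 + 10 = 51.
Deneb + Spica + Mira + Arcturus: cost 8 + 12 + 15 + 14 = 49 ≤ 49, return 7 + 18 + 15 + 10 = 50.
The maximum return is 51; one optimal choice is Vega, Spica, Mira, and Arcturus.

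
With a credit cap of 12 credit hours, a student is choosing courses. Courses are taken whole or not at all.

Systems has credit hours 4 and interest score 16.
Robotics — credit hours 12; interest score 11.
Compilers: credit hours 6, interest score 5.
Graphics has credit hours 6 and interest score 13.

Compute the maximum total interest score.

This is a 0-1 knapsack instance.
Allowing fractional choices, the relaxed optimum would be about 30.8, but courses are indivisible.
Systems + Compilers: credit hours 4 + 6 = 10 ≤ 12, interest score 16 + 5 = 21.
Systems + Graphics: credit hours 4 + 6 = 10 ≤ 12, interest score 16 + 13 = 29.
Compilers + Graphics: credit hours 6 + 6 = 12 ≤ 12, interest score 5 + 13 = 18.
Best is Systems and Graphics with total interest score 29.

29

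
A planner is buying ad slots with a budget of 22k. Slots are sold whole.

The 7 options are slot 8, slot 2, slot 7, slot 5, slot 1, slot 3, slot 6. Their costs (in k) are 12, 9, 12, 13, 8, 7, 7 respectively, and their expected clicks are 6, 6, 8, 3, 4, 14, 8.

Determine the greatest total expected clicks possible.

26

slot 7 + slot 3: cost 12 + 7 = 19 ≤ 22, expected clicks 8 + 14 = 22.
slot 3 + slot 6: cost 7 + 7 = 14 ≤ 22, expected clicks 14 + 8 = 22.
slot 1 + slot 3 + slot 6: cost 8 + 7 + 7 = 22 ≤ 22, expected clicks 4 + 14 + 8 = 26.
Best is slot 1, slot 3, and slot 6 with total expected clicks 26.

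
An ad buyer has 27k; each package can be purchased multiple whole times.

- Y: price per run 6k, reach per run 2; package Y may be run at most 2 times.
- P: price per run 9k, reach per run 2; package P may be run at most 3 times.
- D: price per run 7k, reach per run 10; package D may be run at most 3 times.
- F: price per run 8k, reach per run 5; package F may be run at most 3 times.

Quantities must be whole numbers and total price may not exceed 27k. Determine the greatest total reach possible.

Take 1×Y and 3×D: price 27 ≤ 27, reach 1·2 + 3·10 = 32.
D has the best ratio (10/7) and is taken to its limit of 3; remaining capacity is filled optimally with the others.

32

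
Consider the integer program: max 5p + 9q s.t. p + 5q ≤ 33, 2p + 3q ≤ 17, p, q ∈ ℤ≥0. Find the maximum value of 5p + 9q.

50

Relaxing integrality, the LP optimum is 51.00 at (p,q) = (0, 5.67), which is not an integer point.
(p,q)=(1,5): 1·1+5·5=26≤33, 2·1+3·5=17≤17, objective 50.
(p,q)=(2,4): 1·2+5·4=22≤33, 2·2+3·4=16≤17, objective 46.
(p,q)=(0,5): 1·0+5·5=25≤33, 2·0+3·5=15≤17, objective 45.
The best lattice point is (1,5), giving 50.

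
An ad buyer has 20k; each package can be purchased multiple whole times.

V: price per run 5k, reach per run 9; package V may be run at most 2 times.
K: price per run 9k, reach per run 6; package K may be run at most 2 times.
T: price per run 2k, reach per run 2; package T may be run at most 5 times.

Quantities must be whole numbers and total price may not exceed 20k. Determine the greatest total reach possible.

28

Take 2×V and 5×T: price 20 ≤ 20, reach 2·9 + 5·2 = 28.
V has the best ratio (9/5) and is taken to its limit of 2; remaining capacity is filled optimally with the others.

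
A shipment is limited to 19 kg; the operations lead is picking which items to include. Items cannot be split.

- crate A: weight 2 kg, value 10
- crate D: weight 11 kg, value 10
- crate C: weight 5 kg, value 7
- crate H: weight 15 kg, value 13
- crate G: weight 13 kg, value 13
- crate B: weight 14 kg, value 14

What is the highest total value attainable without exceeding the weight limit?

This is an integer program with binary decision variables.
Allowing fractional choices, the relaxed optimum would be about 29.0, but items are indivisible.
crate A + crate B: weight 2 + 14 = 16 ≤ 19, value 10 + 14 = 24.
crate A + crate D + crate C: weight 2 + 11 + 5 = 18 ≤ 19, value 10 + 10 + 7 = 27.
crate A + crate G: weight 2 + 13 = 15 ≤ 19, value 10 + 13 = 23.
Best is crate A, crate D, and crate C with total value 27.

27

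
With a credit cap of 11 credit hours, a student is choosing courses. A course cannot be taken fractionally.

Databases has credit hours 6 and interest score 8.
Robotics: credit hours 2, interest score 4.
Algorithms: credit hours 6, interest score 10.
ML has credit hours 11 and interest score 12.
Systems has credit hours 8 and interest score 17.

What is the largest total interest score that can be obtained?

21

Systems: credit hours 8 ≤ 11, interest score 17.
Robotics + Systems: credit hours 2 + 8 = 10 ≤ 11, interest score 4 + 17 = 21.
Best is Robotics and Systems with total interest score 21.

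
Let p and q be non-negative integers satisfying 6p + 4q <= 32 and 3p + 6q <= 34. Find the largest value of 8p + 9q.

53

The continuous relaxation peaks at (2.33, 4.5) with value 59.17; rounding to a feasible lattice point costs some objective.
(p,q)=(1,5): 6·1+4·5=26≤32, 3·1+6·5=33≤34, objective 53.
(p,q)=(2,4): 6·2+4·4=28≤32, 3·2+6·4=30≤34, objective 52.
(p,q)=(3,3): 6·3+4·3=30≤32, 3·3+6·3=27≤34, objective 51.
No feasible integer point exceeds 53.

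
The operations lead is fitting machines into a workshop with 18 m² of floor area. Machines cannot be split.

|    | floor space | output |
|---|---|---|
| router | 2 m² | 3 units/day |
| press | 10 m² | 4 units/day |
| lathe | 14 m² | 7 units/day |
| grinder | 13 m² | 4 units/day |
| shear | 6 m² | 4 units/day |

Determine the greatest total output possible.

Allowing fractional choices, the relaxed optimum would be about 12.0, but machines are indivisible.
press + shear: floor space 10 + 6 = 16 ≤ 18, output 4 + 4 = 8.
router + lathe: floor space 2 + 14 = 16 ≤ 18, output 3 + 7 = 10.
router + press + shear: floor space 2 + 10 + 6 = 18 ≤ 18, output 3 + 4 + 4 = 11.
Best is router, press, and shear with total output 11.

11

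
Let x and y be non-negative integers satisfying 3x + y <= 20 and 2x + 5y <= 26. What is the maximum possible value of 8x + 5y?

(x,y)=(6,2): 3·6+1·2=20≤20, 2·6+5·2=22≤26, objective 58.
(x,y)=(5,3): 3·5+1·3=18≤20, 2·5+5·3=25≤26, objective 55.
No feasible integer point exceeds 58.

58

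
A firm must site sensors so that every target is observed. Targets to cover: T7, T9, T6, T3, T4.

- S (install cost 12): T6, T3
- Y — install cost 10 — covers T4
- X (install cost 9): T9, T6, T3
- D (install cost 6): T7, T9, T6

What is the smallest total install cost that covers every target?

Choose Y, X, and D: together they cover T7, T9, T6, T3, T4 — every target.
Total install cost: 10 + 9 + 6 = 25.

25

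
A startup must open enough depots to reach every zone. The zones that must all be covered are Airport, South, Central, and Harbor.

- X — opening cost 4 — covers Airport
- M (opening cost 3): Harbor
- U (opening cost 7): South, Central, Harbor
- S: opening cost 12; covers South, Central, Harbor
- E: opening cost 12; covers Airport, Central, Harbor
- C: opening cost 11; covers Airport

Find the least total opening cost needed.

Choose X and U: together they cover Airport, South, Central, Harbor — every zone.
Total opening cost: 4 + 7 = 11.

11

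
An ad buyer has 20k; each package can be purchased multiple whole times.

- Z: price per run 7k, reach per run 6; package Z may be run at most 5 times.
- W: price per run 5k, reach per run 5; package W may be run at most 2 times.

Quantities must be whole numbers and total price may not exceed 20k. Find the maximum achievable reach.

This is a bounded integer knapsack.
1×Z and 2×W: price 17 ≤ 20, reach 1·6 + 2·5 = 16.
2×Z and 1×W: price 19 ≤ 20, reach 2·6 + 1·5 = 17.
Best is 17.

17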